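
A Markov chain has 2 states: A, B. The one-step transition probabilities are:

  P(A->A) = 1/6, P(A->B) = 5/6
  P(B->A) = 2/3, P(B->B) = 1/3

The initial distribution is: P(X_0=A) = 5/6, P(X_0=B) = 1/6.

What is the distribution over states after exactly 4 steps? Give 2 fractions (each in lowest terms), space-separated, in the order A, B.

Propagating the distribution step by step (d_{t+1} = d_t * P):
d_0 = (A=5/6, B=1/6)
  d_1[A] = 5/6*1/6 + 1/6*2/3 = 1/4
  d_1[B] = 5/6*5/6 + 1/6*1/3 = 3/4
d_1 = (A=1/4, B=3/4)
  d_2[A] = 1/4*1/6 + 3/4*2/3 = 13/24
  d_2[B] = 1/4*5/6 + 3/4*1/3 = 11/24
d_2 = (A=13/24, B=11/24)
  d_3[A] = 13/24*1/6 + 11/24*2/3 = 19/48
  d_3[B] = 13/24*5/6 + 11/24*1/3 = 29/48
d_3 = (A=19/48, B=29/48)
  d_4[A] = 19/48*1/6 + 29/48*2/3 = 15/32
  d_4[B] = 19/48*5/6 + 29/48*1/3 = 17/32
d_4 = (A=15/32, B=17/32)

Answer: 15/32 17/32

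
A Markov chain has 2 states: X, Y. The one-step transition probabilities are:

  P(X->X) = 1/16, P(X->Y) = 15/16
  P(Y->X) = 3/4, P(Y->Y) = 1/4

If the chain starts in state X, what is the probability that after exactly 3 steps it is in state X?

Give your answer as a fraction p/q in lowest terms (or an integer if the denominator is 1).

Computing P^3 by repeated multiplication:
P^1 =
  X: [1/16, 15/16]
  Y: [3/4, 1/4]
P^2 =
  X: [181/256, 75/256]
  Y: [15/64, 49/64]
P^3 =
  X: [1081/4096, 3015/4096]
  Y: [603/1024, 421/1024]

(P^3)[X -> X] = 1081/4096

Answer: 1081/4096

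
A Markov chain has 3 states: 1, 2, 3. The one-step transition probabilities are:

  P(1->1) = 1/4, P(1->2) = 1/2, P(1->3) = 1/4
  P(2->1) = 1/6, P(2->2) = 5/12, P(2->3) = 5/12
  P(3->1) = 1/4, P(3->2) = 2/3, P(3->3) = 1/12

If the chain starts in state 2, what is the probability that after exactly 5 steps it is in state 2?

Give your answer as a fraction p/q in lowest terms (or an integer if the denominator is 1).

Answer: 125627/248832

Derivation:
Computing P^5 by repeated multiplication:
P^1 =
  1: [1/4, 1/2, 1/4]
  2: [1/6, 5/12, 5/12]
  3: [1/4, 2/3, 1/12]
P^2 =
  1: [5/24, 1/2, 7/24]
  2: [31/144, 77/144, 1/4]
  3: [7/36, 11/24, 25/72]
P^3 =
  1: [5/24, 73/144, 41/144]
  2: [355/1728, 859/1728, 257/864]
  3: [61/288, 449/864, 29/108]
P^4 =
  1: [359/1728, 97/192, 31/108]
  2: [4325/20736, 10537/20736, 979/3456]
  3: [2143/10368, 1733/3456, 1513/5184]
P^5 =
  1: [479/2304, 10487/20736, 2969/10368]
  2: [51671/248832, 125627/248832, 35767/124416]
  3: [8635/41472, 63061/124416, 17725/62208]

(P^5)[2 -> 2] = 125627/248832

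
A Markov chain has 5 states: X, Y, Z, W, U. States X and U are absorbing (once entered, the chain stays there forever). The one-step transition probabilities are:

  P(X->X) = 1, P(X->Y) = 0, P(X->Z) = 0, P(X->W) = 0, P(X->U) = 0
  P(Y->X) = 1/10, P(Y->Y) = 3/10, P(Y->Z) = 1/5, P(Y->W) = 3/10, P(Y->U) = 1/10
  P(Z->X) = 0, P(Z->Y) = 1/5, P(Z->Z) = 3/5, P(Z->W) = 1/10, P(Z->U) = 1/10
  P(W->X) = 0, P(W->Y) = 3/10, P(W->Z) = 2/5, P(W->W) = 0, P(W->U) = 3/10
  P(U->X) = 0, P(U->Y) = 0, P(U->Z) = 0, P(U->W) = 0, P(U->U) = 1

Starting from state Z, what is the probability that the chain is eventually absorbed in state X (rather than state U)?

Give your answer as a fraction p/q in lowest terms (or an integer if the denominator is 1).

Let a_i = P(absorbed in X | start in state i).
Boundary conditions: a_X = 1, a_U = 0.
For each transient state i, a_i = sum_j P(i->j) * a_j:
  a_Y = 1/10*a_X + 3/10*a_Y + 1/5*a_Z + 3/10*a_W + 1/10*a_U
  a_Z = 0*a_X + 1/5*a_Y + 3/5*a_Z + 1/10*a_W + 1/10*a_U
  a_W = 0*a_X + 3/10*a_Y + 2/5*a_Z + 0*a_W + 3/10*a_U

Substituting a_X = 1 and a_U = 0, rearrange to (I - Q) a = r where r[i] = P(i -> X):
  [7/10, -1/5, -3/10] . (a_Y, a_Z, a_W) = 1/10
  [-1/5, 2/5, -1/10] . (a_Y, a_Z, a_W) = 0
  [-3/10, -2/5, 1] . (a_Y, a_Z, a_W) = 0

Solving yields:
  a_Y = 18/73
  a_Z = 23/146
  a_W = 10/73

Starting state is Z, so the absorption probability is a_Z = 23/146.

Answer: 23/146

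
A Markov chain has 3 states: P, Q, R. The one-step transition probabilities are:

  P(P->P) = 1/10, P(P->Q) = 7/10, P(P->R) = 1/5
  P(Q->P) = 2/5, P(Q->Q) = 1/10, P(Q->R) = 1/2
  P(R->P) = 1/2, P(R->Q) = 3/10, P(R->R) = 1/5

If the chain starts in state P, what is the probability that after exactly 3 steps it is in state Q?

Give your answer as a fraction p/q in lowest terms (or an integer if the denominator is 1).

Computing P^3 by repeated multiplication:
P^1 =
  P: [1/10, 7/10, 1/5]
  Q: [2/5, 1/10, 1/2]
  R: [1/2, 3/10, 1/5]
P^2 =
  P: [39/100, 1/5, 41/100]
  Q: [33/100, 11/25, 23/100]
  R: [27/100, 11/25, 29/100]
P^3 =
  P: [81/250, 52/125, 13/50]
  Q: [81/250, 43/125, 83/250]
  R: [87/250, 8/25, 83/250]

(P^3)[P -> Q] = 52/125

Answer: 52/125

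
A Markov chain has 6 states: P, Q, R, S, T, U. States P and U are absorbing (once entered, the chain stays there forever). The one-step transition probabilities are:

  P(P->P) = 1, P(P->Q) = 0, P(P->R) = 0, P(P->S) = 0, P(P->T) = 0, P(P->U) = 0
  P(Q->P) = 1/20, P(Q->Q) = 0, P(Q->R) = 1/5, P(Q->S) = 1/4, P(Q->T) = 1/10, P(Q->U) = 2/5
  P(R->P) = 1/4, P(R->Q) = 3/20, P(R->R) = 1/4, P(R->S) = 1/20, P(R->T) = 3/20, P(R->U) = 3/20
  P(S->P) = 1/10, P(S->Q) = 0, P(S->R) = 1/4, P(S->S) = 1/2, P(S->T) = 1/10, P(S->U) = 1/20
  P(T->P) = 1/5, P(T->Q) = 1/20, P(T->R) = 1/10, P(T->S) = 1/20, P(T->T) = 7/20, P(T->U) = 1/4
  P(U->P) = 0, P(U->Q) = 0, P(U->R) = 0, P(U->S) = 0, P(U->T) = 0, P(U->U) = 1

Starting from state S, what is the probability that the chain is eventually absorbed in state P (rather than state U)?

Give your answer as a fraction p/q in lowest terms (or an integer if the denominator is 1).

Answer: 8953/16078

Derivation:
Let a_i = P(absorbed in P | start in state i).
Boundary conditions: a_P = 1, a_U = 0.
For each transient state i, a_i = sum_j P(i->j) * a_j:
  a_Q = 1/20*a_P + 0*a_Q + 1/5*a_R + 1/4*a_S + 1/10*a_T + 2/5*a_U
  a_R = 1/4*a_P + 3/20*a_Q + 1/4*a_R + 1/20*a_S + 3/20*a_T + 3/20*a_U
  a_S = 1/10*a_P + 0*a_Q + 1/4*a_R + 1/2*a_S + 1/10*a_T + 1/20*a_U
  a_T = 1/5*a_P + 1/20*a_Q + 1/10*a_R + 1/20*a_S + 7/20*a_T + 1/4*a_U

Substituting a_P = 1 and a_U = 0, rearrange to (I - Q) a = r where r[i] = P(i -> P):
  [1, -1/5, -1/4, -1/10] . (a_Q, a_R, a_S, a_T) = 1/20
  [-3/20, 3/4, -1/20, -3/20] . (a_Q, a_R, a_S, a_T) = 1/4
  [0, -1/4, 1/2, -1/10] . (a_Q, a_R, a_S, a_T) = 1/10
  [-1/20, -1/10, -1/20, 13/20] . (a_Q, a_R, a_S, a_T) = 1/5

Solving yields:
  a_Q = 10969/32156
  a_R = 8527/16078
  a_S = 8953/16078
  a_T = 14739/32156

Starting state is S, so the absorption probability is a_S = 8953/16078.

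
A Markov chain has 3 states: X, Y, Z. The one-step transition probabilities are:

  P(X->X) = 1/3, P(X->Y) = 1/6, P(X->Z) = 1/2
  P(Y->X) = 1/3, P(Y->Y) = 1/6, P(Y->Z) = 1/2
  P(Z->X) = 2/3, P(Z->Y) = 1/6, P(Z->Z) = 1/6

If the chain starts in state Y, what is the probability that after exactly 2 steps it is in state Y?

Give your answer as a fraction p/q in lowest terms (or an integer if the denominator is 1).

Answer: 1/6

Derivation:
Computing P^2 by repeated multiplication:
P^1 =
  X: [1/3, 1/6, 1/2]
  Y: [1/3, 1/6, 1/2]
  Z: [2/3, 1/6, 1/6]
P^2 =
  X: [1/2, 1/6, 1/3]
  Y: [1/2, 1/6, 1/3]
  Z: [7/18, 1/6, 4/9]

(P^2)[Y -> Y] = 1/6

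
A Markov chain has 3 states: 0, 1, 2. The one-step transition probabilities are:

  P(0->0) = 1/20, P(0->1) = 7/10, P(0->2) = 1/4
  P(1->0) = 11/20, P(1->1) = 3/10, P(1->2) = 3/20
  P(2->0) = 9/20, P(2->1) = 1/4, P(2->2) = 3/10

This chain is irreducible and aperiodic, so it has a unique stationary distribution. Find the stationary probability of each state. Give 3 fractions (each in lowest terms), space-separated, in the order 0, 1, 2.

Answer: 181/514 221/514 56/257

Derivation:
The stationary distribution satisfies pi = pi * P, i.e.:
  pi_0 = 1/20*pi_0 + 11/20*pi_1 + 9/20*pi_2
  pi_1 = 7/10*pi_0 + 3/10*pi_1 + 1/4*pi_2
  pi_2 = 1/4*pi_0 + 3/20*pi_1 + 3/10*pi_2
with normalization: pi_0 + pi_1 + pi_2 = 1.

Using the first 2 balance equations plus normalization, the linear system A*pi = b is:
  [-19/20, 11/20, 9/20] . pi = 0
  [7/10, -7/10, 1/4] . pi = 0
  [1, 1, 1] . pi = 1

Solving yields:
  pi_0 = 181/514
  pi_1 = 221/514
  pi_2 = 56/257

Verification (pi * P):
  181/514*1/20 + 221/514*11/20 + 56/257*9/20 = 181/514 = pi_0  (ok)
  181/514*7/10 + 221/514*3/10 + 56/257*1/4 = 221/514 = pi_1  (ok)
  181/514*1/4 + 221/514*3/20 + 56/257*3/10 = 56/257 = pi_2  (ok)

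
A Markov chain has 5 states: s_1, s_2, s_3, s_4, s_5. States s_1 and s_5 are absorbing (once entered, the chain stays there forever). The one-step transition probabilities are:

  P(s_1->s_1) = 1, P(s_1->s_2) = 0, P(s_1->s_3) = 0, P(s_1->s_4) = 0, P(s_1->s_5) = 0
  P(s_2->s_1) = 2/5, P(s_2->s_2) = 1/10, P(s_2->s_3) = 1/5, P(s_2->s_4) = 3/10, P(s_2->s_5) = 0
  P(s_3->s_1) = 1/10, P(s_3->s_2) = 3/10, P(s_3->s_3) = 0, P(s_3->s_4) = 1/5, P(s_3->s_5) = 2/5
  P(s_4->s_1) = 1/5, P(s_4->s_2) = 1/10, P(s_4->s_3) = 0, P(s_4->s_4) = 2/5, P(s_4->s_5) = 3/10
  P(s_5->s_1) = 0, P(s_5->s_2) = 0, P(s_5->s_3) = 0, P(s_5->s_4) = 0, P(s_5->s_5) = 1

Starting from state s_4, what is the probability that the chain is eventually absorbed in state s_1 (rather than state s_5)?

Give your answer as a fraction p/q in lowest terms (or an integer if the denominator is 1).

Answer: 21/47

Derivation:
Let a_i = P(absorbed in s_1 | start in state i).
Boundary conditions: a_s_1 = 1, a_s_5 = 0.
For each transient state i, a_i = sum_j P(i->j) * a_j:
  a_s_2 = 2/5*a_s_1 + 1/10*a_s_2 + 1/5*a_s_3 + 3/10*a_s_4 + 0*a_s_5
  a_s_3 = 1/10*a_s_1 + 3/10*a_s_2 + 0*a_s_3 + 1/5*a_s_4 + 2/5*a_s_5
  a_s_4 = 1/5*a_s_1 + 1/10*a_s_2 + 0*a_s_3 + 2/5*a_s_4 + 3/10*a_s_5

Substituting a_s_1 = 1 and a_s_5 = 0, rearrange to (I - Q) a = r where r[i] = P(i -> s_1):
  [9/10, -1/5, -3/10] . (a_s_2, a_s_3, a_s_4) = 2/5
  [-3/10, 1, -1/5] . (a_s_2, a_s_3, a_s_4) = 1/10
  [-1/10, 0, 3/5] . (a_s_2, a_s_3, a_s_4) = 1/5

Solving yields:
  a_s_2 = 32/47
  a_s_3 = 37/94
  a_s_4 = 21/47

Starting state is s_4, so the absorption probability is a_s_4 = 21/47.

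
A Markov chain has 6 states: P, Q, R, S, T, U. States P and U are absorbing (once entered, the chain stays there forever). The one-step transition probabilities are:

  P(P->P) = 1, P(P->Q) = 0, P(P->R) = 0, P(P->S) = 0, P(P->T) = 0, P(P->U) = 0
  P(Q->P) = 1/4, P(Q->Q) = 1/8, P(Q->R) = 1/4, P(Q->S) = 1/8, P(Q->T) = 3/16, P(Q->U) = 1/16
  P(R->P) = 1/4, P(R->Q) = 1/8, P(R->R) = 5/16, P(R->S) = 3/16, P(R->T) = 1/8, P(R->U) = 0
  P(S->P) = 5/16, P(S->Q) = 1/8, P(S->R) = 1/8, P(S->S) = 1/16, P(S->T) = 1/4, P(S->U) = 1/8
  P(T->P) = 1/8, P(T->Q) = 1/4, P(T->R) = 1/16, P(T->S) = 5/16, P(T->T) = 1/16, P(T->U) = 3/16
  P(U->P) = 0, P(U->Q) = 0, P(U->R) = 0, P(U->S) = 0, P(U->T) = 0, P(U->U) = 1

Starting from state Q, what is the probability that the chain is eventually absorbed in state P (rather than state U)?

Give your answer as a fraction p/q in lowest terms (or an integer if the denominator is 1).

Let a_i = P(absorbed in P | start in state i).
Boundary conditions: a_P = 1, a_U = 0.
For each transient state i, a_i = sum_j P(i->j) * a_j:
  a_Q = 1/4*a_P + 1/8*a_Q + 1/4*a_R + 1/8*a_S + 3/16*a_T + 1/16*a_U
  a_R = 1/4*a_P + 1/8*a_Q + 5/16*a_R + 3/16*a_S + 1/8*a_T + 0*a_U
  a_S = 5/16*a_P + 1/8*a_Q + 1/8*a_R + 1/16*a_S + 1/4*a_T + 1/8*a_U
  a_T = 1/8*a_P + 1/4*a_Q + 1/16*a_R + 5/16*a_S + 1/16*a_T + 3/16*a_U

Substituting a_P = 1 and a_U = 0, rearrange to (I - Q) a = r where r[i] = P(i -> P):
  [7/8, -1/4, -1/8, -3/16] . (a_Q, a_R, a_S, a_T) = 1/4
  [-1/8, 11/16, -3/16, -1/8] . (a_Q, a_R, a_S, a_T) = 1/4
  [-1/8, -1/8, 15/16, -1/4] . (a_Q, a_R, a_S, a_T) = 5/16
  [-1/4, -1/16, -5/16, 15/16] . (a_Q, a_R, a_S, a_T) = 1/8

Solving yields:
  a_Q = 2891/3852
  a_R = 2329/2889
  a_S = 4085/5778
  a_T = 3599/5778

Starting state is Q, so the absorption probability is a_Q = 2891/3852.

Answer: 2891/3852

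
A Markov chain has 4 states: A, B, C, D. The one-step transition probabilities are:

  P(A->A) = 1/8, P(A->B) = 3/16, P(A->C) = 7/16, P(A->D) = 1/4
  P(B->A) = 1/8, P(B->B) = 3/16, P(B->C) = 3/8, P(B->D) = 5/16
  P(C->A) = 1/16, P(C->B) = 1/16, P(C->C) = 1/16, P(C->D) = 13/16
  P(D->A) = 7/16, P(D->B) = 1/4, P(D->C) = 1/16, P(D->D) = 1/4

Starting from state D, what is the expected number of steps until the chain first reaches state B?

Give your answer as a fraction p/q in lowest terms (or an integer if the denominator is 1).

Answer: 5952/1193

Derivation:
Let h_i = expected steps to first reach B from state i.
Boundary: h_B = 0.
First-step equations for the other states:
  h_A = 1 + 1/8*h_A + 3/16*h_B + 7/16*h_C + 1/4*h_D
  h_C = 1 + 1/16*h_A + 1/16*h_B + 1/16*h_C + 13/16*h_D
  h_D = 1 + 7/16*h_A + 1/4*h_B + 1/16*h_C + 1/4*h_D

Substituting h_B = 0 and rearranging gives the linear system (I - Q) h = 1:
  [7/8, -7/16, -1/4] . (h_A, h_C, h_D) = 1
  [-1/16, 15/16, -13/16] . (h_A, h_C, h_D) = 1
  [-7/16, -1/16, 3/4] . (h_A, h_C, h_D) = 1

Solving yields:
  h_A = 6496/1193
  h_C = 6864/1193
  h_D = 5952/1193

Starting state is D, so the expected hitting time is h_D = 5952/1193.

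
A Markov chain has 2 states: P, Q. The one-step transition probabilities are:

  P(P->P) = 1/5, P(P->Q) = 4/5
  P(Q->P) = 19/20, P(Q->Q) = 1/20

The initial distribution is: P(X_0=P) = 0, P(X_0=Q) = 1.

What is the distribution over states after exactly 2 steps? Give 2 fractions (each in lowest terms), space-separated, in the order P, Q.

Propagating the distribution step by step (d_{t+1} = d_t * P):
d_0 = (P=0, Q=1)
  d_1[P] = 0*1/5 + 1*19/20 = 19/20
  d_1[Q] = 0*4/5 + 1*1/20 = 1/20
d_1 = (P=19/20, Q=1/20)
  d_2[P] = 19/20*1/5 + 1/20*19/20 = 19/80
  d_2[Q] = 19/20*4/5 + 1/20*1/20 = 61/80
d_2 = (P=19/80, Q=61/80)

Answer: 19/80 61/80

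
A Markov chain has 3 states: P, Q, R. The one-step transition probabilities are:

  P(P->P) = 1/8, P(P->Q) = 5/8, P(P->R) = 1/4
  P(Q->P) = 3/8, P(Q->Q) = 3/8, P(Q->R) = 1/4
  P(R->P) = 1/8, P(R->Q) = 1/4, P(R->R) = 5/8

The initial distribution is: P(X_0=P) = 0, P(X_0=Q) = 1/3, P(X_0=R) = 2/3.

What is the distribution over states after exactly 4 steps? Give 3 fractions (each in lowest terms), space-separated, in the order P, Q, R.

Propagating the distribution step by step (d_{t+1} = d_t * P):
d_0 = (P=0, Q=1/3, R=2/3)
  d_1[P] = 0*1/8 + 1/3*3/8 + 2/3*1/8 = 5/24
  d_1[Q] = 0*5/8 + 1/3*3/8 + 2/3*1/4 = 7/24
  d_1[R] = 0*1/4 + 1/3*1/4 + 2/3*5/8 = 1/2
d_1 = (P=5/24, Q=7/24, R=1/2)
  d_2[P] = 5/24*1/8 + 7/24*3/8 + 1/2*1/8 = 19/96
  d_2[Q] = 5/24*5/8 + 7/24*3/8 + 1/2*1/4 = 35/96
  d_2[R] = 5/24*1/4 + 7/24*1/4 + 1/2*5/8 = 7/16
d_2 = (P=19/96, Q=35/96, R=7/16)
  d_3[P] = 19/96*1/8 + 35/96*3/8 + 7/16*1/8 = 83/384
  d_3[Q] = 19/96*5/8 + 35/96*3/8 + 7/16*1/4 = 71/192
  d_3[R] = 19/96*1/4 + 35/96*1/4 + 7/16*5/8 = 53/128
d_3 = (P=83/384, Q=71/192, R=53/128)
  d_4[P] = 83/384*1/8 + 71/192*3/8 + 53/128*1/8 = 167/768
  d_4[Q] = 83/384*5/8 + 71/192*3/8 + 53/128*1/4 = 1159/3072
  d_4[R] = 83/384*1/4 + 71/192*1/4 + 53/128*5/8 = 415/1024
d_4 = (P=167/768, Q=1159/3072, R=415/1024)

Answer: 167/768 1159/3072 415/1024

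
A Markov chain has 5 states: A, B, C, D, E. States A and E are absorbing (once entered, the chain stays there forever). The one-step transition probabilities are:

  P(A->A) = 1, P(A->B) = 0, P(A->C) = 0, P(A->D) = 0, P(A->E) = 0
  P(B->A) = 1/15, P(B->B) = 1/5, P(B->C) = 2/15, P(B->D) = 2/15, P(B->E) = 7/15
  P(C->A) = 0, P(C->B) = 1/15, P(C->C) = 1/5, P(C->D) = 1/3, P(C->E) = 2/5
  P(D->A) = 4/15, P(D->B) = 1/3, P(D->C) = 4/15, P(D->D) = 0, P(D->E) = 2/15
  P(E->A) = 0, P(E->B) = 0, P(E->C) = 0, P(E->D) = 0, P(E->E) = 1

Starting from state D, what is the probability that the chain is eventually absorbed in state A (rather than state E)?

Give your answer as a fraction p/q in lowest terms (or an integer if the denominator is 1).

Answer: 79/214

Derivation:
Let a_i = P(absorbed in A | start in state i).
Boundary conditions: a_A = 1, a_E = 0.
For each transient state i, a_i = sum_j P(i->j) * a_j:
  a_B = 1/15*a_A + 1/5*a_B + 2/15*a_C + 2/15*a_D + 7/15*a_E
  a_C = 0*a_A + 1/15*a_B + 1/5*a_C + 1/3*a_D + 2/5*a_E
  a_D = 4/15*a_A + 1/3*a_B + 4/15*a_C + 0*a_D + 2/15*a_E

Substituting a_A = 1 and a_E = 0, rearrange to (I - Q) a = r where r[i] = P(i -> A):
  [4/5, -2/15, -2/15] . (a_B, a_C, a_D) = 1/15
  [-1/15, 4/5, -1/3] . (a_B, a_C, a_D) = 0
  [-1/3, -4/15, 1] . (a_B, a_C, a_D) = 4/15

Solving yields:
  a_B = 37/214
  a_C = 18/107
  a_D = 79/214

Starting state is D, so the absorption probability is a_D = 79/214.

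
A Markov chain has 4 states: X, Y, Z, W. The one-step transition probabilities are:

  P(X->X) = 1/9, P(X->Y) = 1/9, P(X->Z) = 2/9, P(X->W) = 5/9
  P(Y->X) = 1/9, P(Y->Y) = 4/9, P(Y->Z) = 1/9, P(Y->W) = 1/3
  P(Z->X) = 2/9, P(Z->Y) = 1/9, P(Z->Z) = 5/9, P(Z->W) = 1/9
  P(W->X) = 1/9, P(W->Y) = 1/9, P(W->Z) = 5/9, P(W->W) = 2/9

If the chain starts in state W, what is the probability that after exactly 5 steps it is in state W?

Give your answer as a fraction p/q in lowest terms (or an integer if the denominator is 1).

Computing P^5 by repeated multiplication:
P^1 =
  X: [1/9, 1/9, 2/9, 5/9]
  Y: [1/9, 4/9, 1/9, 1/3]
  Z: [2/9, 1/9, 5/9, 1/9]
  W: [1/9, 1/9, 5/9, 2/9]
P^2 =
  X: [11/81, 4/27, 38/81, 20/81]
  Y: [10/81, 7/27, 26/81, 8/27]
  Z: [14/81, 4/27, 35/81, 20/81]
  W: [14/81, 4/27, 38/81, 17/81]
P^3 =
  X: [119/729, 13/81, 4/9, 169/729]
  Y: [107/729, 16/81, 97/243, 187/729]
  Z: [116/729, 13/81, 35/81, 181/729]
  W: [119/729, 13/81, 35/81, 178/729]
P^4 =
  X: [13/81, 40/243, 940/2187, 536/2187]
  Y: [340/2187, 43/243, 916/2187, 544/2187]
  Z: [116/729, 40/243, 943/2187, 536/2187]
  W: [116/729, 40/243, 940/2187, 539/2187]
P^5 =
  X: [3127/19683, 121/729, 938/2187, 4847/19683]
  Y: [3103/19683, 124/729, 2789/6561, 4865/19683]
  Z: [3130/19683, 121/729, 313/729, 4835/19683]
  W: [3127/19683, 121/729, 313/729, 4838/19683]

(P^5)[W -> W] = 4838/19683

Answer: 4838/19683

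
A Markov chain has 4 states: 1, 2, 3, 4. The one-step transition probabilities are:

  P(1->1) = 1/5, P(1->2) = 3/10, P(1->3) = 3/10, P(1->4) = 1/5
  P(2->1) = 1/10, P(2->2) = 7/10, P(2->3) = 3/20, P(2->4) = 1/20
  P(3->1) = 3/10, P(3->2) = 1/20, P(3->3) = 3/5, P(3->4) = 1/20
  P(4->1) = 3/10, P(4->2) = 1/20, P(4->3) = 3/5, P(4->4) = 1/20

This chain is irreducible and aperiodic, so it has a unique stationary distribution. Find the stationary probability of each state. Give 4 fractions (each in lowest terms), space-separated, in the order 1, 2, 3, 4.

The stationary distribution satisfies pi = pi * P, i.e.:
  pi_1 = 1/5*pi_1 + 1/10*pi_2 + 3/10*pi_3 + 3/10*pi_4
  pi_2 = 3/10*pi_1 + 7/10*pi_2 + 1/20*pi_3 + 1/20*pi_4
  pi_3 = 3/10*pi_1 + 3/20*pi_2 + 3/5*pi_3 + 3/5*pi_4
  pi_4 = 1/5*pi_1 + 1/20*pi_2 + 1/20*pi_3 + 1/20*pi_4
with normalization: pi_1 + pi_2 + pi_3 + pi_4 = 1.

Using the first 3 balance equations plus normalization, the linear system A*pi = b is:
  [-4/5, 1/10, 3/10, 3/10] . pi = 0
  [3/10, -3/10, 1/20, 1/20] . pi = 0
  [3/10, 3/20, -2/5, 3/5] . pi = 0
  [1, 1, 1, 1] . pi = 1

Solving yields:
  pi_1 = 19/87
  pi_2 = 26/87
  pi_3 = 2/5
  pi_4 = 12/145

Verification (pi * P):
  19/87*1/5 + 26/87*1/10 + 2/5*3/10 + 12/145*3/10 = 19/87 = pi_1  (ok)
  19/87*3/10 + 26/87*7/10 + 2/5*1/20 + 12/145*1/20 = 26/87 = pi_2  (ok)
  19/87*3/10 + 26/87*3/20 + 2/5*3/5 + 12/145*3/5 = 2/5 = pi_3  (ok)
  19/87*1/5 + 26/87*1/20 + 2/5*1/20 + 12/145*1/20 = 12/145 = pi_4  (ok)

Answer: 19/87 26/87 2/5 12/145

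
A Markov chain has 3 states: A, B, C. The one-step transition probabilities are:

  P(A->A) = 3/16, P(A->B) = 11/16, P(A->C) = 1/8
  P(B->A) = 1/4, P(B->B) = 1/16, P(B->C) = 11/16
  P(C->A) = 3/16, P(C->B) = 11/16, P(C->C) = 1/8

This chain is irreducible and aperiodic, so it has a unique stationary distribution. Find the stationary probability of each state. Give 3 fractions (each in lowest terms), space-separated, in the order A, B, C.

Answer: 89/416 11/26 151/416

Derivation:
The stationary distribution satisfies pi = pi * P, i.e.:
  pi_A = 3/16*pi_A + 1/4*pi_B + 3/16*pi_C
  pi_B = 11/16*pi_A + 1/16*pi_B + 11/16*pi_C
  pi_C = 1/8*pi_A + 11/16*pi_B + 1/8*pi_C
with normalization: pi_A + pi_B + pi_C = 1.

Using the first 2 balance equations plus normalization, the linear system A*pi = b is:
  [-13/16, 1/4, 3/16] . pi = 0
  [11/16, -15/16, 11/16] . pi = 0
  [1, 1, 1] . pi = 1

Solving yields:
  pi_A = 89/416
  pi_B = 11/26
  pi_C = 151/416

Verification (pi * P):
  89/416*3/16 + 11/26*1/4 + 151/416*3/16 = 89/416 = pi_A  (ok)
  89/416*11/16 + 11/26*1/16 + 151/416*11/16 = 11/26 = pi_B  (ok)
  89/416*1/8 + 11/26*11/16 + 151/416*1/8 = 151/416 = pi_C  (ok)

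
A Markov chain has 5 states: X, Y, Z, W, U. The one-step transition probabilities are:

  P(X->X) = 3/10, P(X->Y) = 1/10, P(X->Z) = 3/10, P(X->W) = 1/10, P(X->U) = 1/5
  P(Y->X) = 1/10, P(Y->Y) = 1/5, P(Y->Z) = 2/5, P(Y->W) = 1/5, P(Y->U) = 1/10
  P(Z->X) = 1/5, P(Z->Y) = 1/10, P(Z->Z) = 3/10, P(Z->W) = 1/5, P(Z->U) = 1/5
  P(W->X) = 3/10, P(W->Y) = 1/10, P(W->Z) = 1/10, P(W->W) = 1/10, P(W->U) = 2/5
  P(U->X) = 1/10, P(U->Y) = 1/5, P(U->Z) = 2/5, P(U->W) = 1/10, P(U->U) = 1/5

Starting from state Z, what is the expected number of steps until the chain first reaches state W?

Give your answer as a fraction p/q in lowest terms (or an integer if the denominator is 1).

Answer: 455/74

Derivation:
Let h_i = expected steps to first reach W from state i.
Boundary: h_W = 0.
First-step equations for the other states:
  h_X = 1 + 3/10*h_X + 1/10*h_Y + 3/10*h_Z + 1/10*h_W + 1/5*h_U
  h_Y = 1 + 1/10*h_X + 1/5*h_Y + 2/5*h_Z + 1/5*h_W + 1/10*h_U
  h_Z = 1 + 1/5*h_X + 1/10*h_Y + 3/10*h_Z + 1/5*h_W + 1/5*h_U
  h_U = 1 + 1/10*h_X + 1/5*h_Y + 2/5*h_Z + 1/10*h_W + 1/5*h_U

Substituting h_W = 0 and rearranging gives the linear system (I - Q) h = 1:
  [7/10, -1/10, -3/10, -1/5] . (h_X, h_Y, h_Z, h_U) = 1
  [-1/10, 4/5, -2/5, -1/10] . (h_X, h_Y, h_Z, h_U) = 1
  [-1/5, -1/10, 7/10, -1/5] . (h_X, h_Y, h_Z, h_U) = 1
  [-1/10, -1/5, -2/5, 4/5] . (h_X, h_Y, h_Z, h_U) = 1

Solving yields:
  h_X = 2275/333
  h_Y = 445/74
  h_Z = 455/74
  h_U = 2225/333

Starting state is Z, so the expected hitting time is h_Z = 455/74.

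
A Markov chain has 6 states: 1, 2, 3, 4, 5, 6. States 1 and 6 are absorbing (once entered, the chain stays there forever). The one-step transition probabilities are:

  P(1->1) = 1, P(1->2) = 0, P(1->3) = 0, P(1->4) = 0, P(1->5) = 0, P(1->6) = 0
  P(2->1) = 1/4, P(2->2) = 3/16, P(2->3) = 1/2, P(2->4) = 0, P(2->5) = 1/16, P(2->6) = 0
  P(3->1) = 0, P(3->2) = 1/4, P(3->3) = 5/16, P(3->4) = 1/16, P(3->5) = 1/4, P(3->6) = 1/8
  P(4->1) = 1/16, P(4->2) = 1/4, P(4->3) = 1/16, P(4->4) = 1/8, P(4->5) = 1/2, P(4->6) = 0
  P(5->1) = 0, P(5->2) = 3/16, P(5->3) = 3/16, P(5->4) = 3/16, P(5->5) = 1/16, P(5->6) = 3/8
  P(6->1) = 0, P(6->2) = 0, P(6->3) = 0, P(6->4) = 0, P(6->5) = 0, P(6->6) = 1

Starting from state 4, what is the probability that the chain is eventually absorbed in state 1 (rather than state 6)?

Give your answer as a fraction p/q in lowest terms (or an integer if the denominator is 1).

Let a_i = P(absorbed in 1 | start in state i).
Boundary conditions: a_1 = 1, a_6 = 0.
For each transient state i, a_i = sum_j P(i->j) * a_j:
  a_2 = 1/4*a_1 + 3/16*a_2 + 1/2*a_3 + 0*a_4 + 1/16*a_5 + 0*a_6
  a_3 = 0*a_1 + 1/4*a_2 + 5/16*a_3 + 1/16*a_4 + 1/4*a_5 + 1/8*a_6
  a_4 = 1/16*a_1 + 1/4*a_2 + 1/16*a_3 + 1/8*a_4 + 1/2*a_5 + 0*a_6
  a_5 = 0*a_1 + 3/16*a_2 + 3/16*a_3 + 3/16*a_4 + 1/16*a_5 + 3/8*a_6

Substituting a_1 = 1 and a_6 = 0, rearrange to (I - Q) a = r where r[i] = P(i -> 1):
  [13/16, -1/2, 0, -1/16] . (a_2, a_3, a_4, a_5) = 1/4
  [-1/4, 11/16, -1/16, -1/4] . (a_2, a_3, a_4, a_5) = 0
  [-1/4, -1/16, 7/8, -1/2] . (a_2, a_3, a_4, a_5) = 1/16
  [-3/16, -3/16, -3/16, 15/16] . (a_2, a_3, a_4, a_5) = 0

Solving yields:
  a_2 = 15/29
  a_3 = 9/29
  a_4 = 11/29
  a_5 = 7/29

Starting state is 4, so the absorption probability is a_4 = 11/29.

Answer: 11/29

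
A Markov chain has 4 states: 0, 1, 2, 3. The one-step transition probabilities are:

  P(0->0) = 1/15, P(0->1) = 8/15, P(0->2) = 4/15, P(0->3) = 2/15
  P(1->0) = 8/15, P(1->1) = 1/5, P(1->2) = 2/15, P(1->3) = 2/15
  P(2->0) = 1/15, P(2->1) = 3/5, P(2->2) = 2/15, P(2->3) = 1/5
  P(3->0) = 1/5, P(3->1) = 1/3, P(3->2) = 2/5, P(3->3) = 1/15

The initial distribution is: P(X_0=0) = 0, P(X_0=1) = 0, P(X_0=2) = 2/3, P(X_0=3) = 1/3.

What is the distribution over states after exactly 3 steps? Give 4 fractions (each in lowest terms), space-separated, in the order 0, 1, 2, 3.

Propagating the distribution step by step (d_{t+1} = d_t * P):
d_0 = (0=0, 1=0, 2=2/3, 3=1/3)
  d_1[0] = 0*1/15 + 0*8/15 + 2/3*1/15 + 1/3*1/5 = 1/9
  d_1[1] = 0*8/15 + 0*1/5 + 2/3*3/5 + 1/3*1/3 = 23/45
  d_1[2] = 0*4/15 + 0*2/15 + 2/3*2/15 + 1/3*2/5 = 2/9
  d_1[3] = 0*2/15 + 0*2/15 + 2/3*1/5 + 1/3*1/15 = 7/45
d_1 = (0=1/9, 1=23/45, 2=2/9, 3=7/45)
  d_2[0] = 1/9*1/15 + 23/45*8/15 + 2/9*1/15 + 7/45*1/5 = 44/135
  d_2[1] = 1/9*8/15 + 23/45*1/5 + 2/9*3/5 + 7/45*1/3 = 26/75
  d_2[2] = 1/9*4/15 + 23/45*2/15 + 2/9*2/15 + 7/45*2/5 = 128/675
  d_2[3] = 1/9*2/15 + 23/45*2/15 + 2/9*1/5 + 7/45*1/15 = 31/225
d_2 = (0=44/135, 1=26/75, 2=128/675, 3=31/225)
  d_3[0] = 44/135*1/15 + 26/75*8/15 + 128/675*1/15 + 31/225*1/5 = 833/3375
  d_3[1] = 44/135*8/15 + 26/75*1/5 + 128/675*3/5 + 31/225*1/3 = 4079/10125
  d_3[2] = 44/135*4/15 + 26/75*2/15 + 128/675*2/15 + 31/225*2/5 = 2162/10125
  d_3[3] = 44/135*2/15 + 26/75*2/15 + 128/675*1/5 + 31/225*1/15 = 277/2025
d_3 = (0=833/3375, 1=4079/10125, 2=2162/10125, 3=277/2025)

Answer: 833/3375 4079/10125 2162/10125 277/2025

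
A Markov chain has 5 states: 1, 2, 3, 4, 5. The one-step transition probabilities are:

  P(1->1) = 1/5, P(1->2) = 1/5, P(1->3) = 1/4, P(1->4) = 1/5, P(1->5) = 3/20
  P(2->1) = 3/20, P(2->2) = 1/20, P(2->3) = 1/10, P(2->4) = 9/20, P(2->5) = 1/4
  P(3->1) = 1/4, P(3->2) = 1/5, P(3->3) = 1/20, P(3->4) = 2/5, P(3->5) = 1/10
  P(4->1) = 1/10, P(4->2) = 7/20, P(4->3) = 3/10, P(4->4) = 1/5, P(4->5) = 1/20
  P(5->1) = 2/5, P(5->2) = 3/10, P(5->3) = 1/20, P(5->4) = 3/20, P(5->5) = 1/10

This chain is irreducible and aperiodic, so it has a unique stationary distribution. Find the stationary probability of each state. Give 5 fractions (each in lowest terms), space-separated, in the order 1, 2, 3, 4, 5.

Answer: 2657/13633 48439/218128 37277/218128 61785/218128 28115/218128

Derivation:
The stationary distribution satisfies pi = pi * P, i.e.:
  pi_1 = 1/5*pi_1 + 3/20*pi_2 + 1/4*pi_3 + 1/10*pi_4 + 2/5*pi_5
  pi_2 = 1/5*pi_1 + 1/20*pi_2 + 1/5*pi_3 + 7/20*pi_4 + 3/10*pi_5
  pi_3 = 1/4*pi_1 + 1/10*pi_2 + 1/20*pi_3 + 3/10*pi_4 + 1/20*pi_5
  pi_4 = 1/5*pi_1 + 9/20*pi_2 + 2/5*pi_3 + 1/5*pi_4 + 3/20*pi_5
  pi_5 = 3/20*pi_1 + 1/4*pi_2 + 1/10*pi_3 + 1/20*pi_4 + 1/10*pi_5
with normalization: pi_1 + pi_2 + pi_3 + pi_4 + pi_5 = 1.

Using the first 4 balance equations plus normalization, the linear system A*pi = b is:
  [-4/5, 3/20, 1/4, 1/10, 2/5] . pi = 0
  [1/5, -19/20, 1/5, 7/20, 3/10] . pi = 0
  [1/4, 1/10, -19/20, 3/10, 1/20] . pi = 0
  [1/5, 9/20, 2/5, -4/5, 3/20] . pi = 0
  [1, 1, 1, 1, 1] . pi = 1

Solving yields:
  pi_1 = 2657/13633
  pi_2 = 48439/218128
  pi_3 = 37277/218128
  pi_4 = 61785/218128
  pi_5 = 28115/218128

Verification (pi * P):
  2657/13633*1/5 + 48439/218128*3/20 + 37277/218128*1/4 + 61785/218128*1/10 + 28115/218128*2/5 = 2657/13633 = pi_1  (ok)
  2657/13633*1/5 + 48439/218128*1/20 + 37277/218128*1/5 + 61785/218128*7/20 + 28115/218128*3/10 = 48439/218128 = pi_2  (ok)
  2657/13633*1/4 + 48439/218128*1/10 + 37277/218128*1/20 + 61785/218128*3/10 + 28115/218128*1/20 = 37277/218128 = pi_3  (ok)
  2657/13633*1/5 + 48439/218128*9/20 + 37277/218128*2/5 + 61785/218128*1/5 + 28115/218128*3/20 = 61785/218128 = pi_4  (ok)
  2657/13633*3/20 + 48439/218128*1/4 + 37277/218128*1/10 + 61785/218128*1/20 + 28115/218128*1/10 = 28115/218128 = pi_5  (ok)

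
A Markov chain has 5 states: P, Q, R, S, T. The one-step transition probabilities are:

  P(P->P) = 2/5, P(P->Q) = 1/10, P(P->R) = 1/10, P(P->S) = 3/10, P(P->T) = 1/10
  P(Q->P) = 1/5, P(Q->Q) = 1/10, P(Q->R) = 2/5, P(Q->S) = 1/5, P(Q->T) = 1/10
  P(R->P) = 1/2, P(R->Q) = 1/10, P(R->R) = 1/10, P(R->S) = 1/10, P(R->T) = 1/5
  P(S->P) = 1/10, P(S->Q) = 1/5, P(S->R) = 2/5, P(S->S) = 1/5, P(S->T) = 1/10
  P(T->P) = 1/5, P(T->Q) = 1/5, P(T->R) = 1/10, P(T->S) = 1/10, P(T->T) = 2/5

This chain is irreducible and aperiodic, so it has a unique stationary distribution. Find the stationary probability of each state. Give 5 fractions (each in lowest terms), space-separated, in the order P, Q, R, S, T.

Answer: 207/689 94/689 137/689 133/689 118/689

Derivation:
The stationary distribution satisfies pi = pi * P, i.e.:
  pi_P = 2/5*pi_P + 1/5*pi_Q + 1/2*pi_R + 1/10*pi_S + 1/5*pi_T
  pi_Q = 1/10*pi_P + 1/10*pi_Q + 1/10*pi_R + 1/5*pi_S + 1/5*pi_T
  pi_R = 1/10*pi_P + 2/5*pi_Q + 1/10*pi_R + 2/5*pi_S + 1/10*pi_T
  pi_S = 3/10*pi_P + 1/5*pi_Q + 1/10*pi_R + 1/5*pi_S + 1/10*pi_T
  pi_T = 1/10*pi_P + 1/10*pi_Q + 1/5*pi_R + 1/10*pi_S + 2/5*pi_T
with normalization: pi_P + pi_Q + pi_R + pi_S + pi_T = 1.

Using the first 4 balance equations plus normalization, the linear system A*pi = b is:
  [-3/5, 1/5, 1/2, 1/10, 1/5] . pi = 0
  [1/10, -9/10, 1/10, 1/5, 1/5] . pi = 0
  [1/10, 2/5, -9/10, 2/5, 1/10] . pi = 0
  [3/10, 1/5, 1/10, -4/5, 1/10] . pi = 0
  [1, 1, 1, 1, 1] . pi = 1

Solving yields:
  pi_P = 207/689
  pi_Q = 94/689
  pi_R = 137/689
  pi_S = 133/689
  pi_T = 118/689

Verification (pi * P):
  207/689*2/5 + 94/689*1/5 + 137/689*1/2 + 133/689*1/10 + 118/689*1/5 = 207/689 = pi_P  (ok)
  207/689*1/10 + 94/689*1/10 + 137/689*1/10 + 133/689*1/5 + 118/689*1/5 = 94/689 = pi_Q  (ok)
  207/689*1/10 + 94/689*2/5 + 137/689*1/10 + 133/689*2/5 + 118/689*1/10 = 137/689 = pi_R  (ok)
  207/689*3/10 + 94/689*1/5 + 137/689*1/10 + 133/689*1/5 + 118/689*1/10 = 133/689 = pi_S  (ok)
  207/689*1/10 + 94/689*1/10 + 137/689*1/5 + 133/689*1/10 + 118/689*2/5 = 118/689 = pi_T  (ok)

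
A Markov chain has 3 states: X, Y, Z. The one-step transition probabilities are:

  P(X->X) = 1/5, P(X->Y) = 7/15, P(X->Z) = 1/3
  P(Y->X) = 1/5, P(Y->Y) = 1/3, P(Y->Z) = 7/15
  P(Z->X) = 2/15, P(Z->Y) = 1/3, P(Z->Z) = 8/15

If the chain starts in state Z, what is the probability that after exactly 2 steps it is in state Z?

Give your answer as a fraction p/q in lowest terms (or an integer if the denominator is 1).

Answer: 109/225

Derivation:
Computing P^2 by repeated multiplication:
P^1 =
  X: [1/5, 7/15, 1/3]
  Y: [1/5, 1/3, 7/15]
  Z: [2/15, 1/3, 8/15]
P^2 =
  X: [8/45, 9/25, 104/225]
  Y: [38/225, 9/25, 106/225]
  Z: [37/225, 79/225, 109/225]

(P^2)[Z -> Z] = 109/225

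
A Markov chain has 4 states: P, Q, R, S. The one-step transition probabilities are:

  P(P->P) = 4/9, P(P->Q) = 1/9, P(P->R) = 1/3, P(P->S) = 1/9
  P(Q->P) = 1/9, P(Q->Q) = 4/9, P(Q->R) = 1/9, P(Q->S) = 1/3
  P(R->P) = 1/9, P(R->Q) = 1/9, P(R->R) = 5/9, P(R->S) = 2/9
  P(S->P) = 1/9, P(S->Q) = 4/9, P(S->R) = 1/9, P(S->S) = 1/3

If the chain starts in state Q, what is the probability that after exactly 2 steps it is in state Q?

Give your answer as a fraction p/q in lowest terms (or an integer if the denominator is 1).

Computing P^2 by repeated multiplication:
P^1 =
  P: [4/9, 1/9, 1/3, 1/9]
  Q: [1/9, 4/9, 1/9, 1/3]
  R: [1/9, 1/9, 5/9, 2/9]
  S: [1/9, 4/9, 1/9, 1/3]
P^2 =
  P: [7/27, 5/27, 29/81, 16/81]
  Q: [4/27, 10/27, 5/27, 8/27]
  R: [4/27, 2/9, 31/81, 20/81]
  S: [4/27, 10/27, 5/27, 8/27]

(P^2)[Q -> Q] = 10/27

Answer: 10/27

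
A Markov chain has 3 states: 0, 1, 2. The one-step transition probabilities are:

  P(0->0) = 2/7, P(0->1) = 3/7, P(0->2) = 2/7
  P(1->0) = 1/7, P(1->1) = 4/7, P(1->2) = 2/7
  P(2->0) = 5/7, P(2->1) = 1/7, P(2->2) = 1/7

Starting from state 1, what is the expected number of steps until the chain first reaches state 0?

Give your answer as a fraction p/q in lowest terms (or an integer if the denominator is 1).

Answer: 7/2

Derivation:
Let h_i = expected steps to first reach 0 from state i.
Boundary: h_0 = 0.
First-step equations for the other states:
  h_1 = 1 + 1/7*h_0 + 4/7*h_1 + 2/7*h_2
  h_2 = 1 + 5/7*h_0 + 1/7*h_1 + 1/7*h_2

Substituting h_0 = 0 and rearranging gives the linear system (I - Q) h = 1:
  [3/7, -2/7] . (h_1, h_2) = 1
  [-1/7, 6/7] . (h_1, h_2) = 1

Solving yields:
  h_1 = 7/2
  h_2 = 7/4

Starting state is 1, so the expected hitting time is h_1 = 7/2.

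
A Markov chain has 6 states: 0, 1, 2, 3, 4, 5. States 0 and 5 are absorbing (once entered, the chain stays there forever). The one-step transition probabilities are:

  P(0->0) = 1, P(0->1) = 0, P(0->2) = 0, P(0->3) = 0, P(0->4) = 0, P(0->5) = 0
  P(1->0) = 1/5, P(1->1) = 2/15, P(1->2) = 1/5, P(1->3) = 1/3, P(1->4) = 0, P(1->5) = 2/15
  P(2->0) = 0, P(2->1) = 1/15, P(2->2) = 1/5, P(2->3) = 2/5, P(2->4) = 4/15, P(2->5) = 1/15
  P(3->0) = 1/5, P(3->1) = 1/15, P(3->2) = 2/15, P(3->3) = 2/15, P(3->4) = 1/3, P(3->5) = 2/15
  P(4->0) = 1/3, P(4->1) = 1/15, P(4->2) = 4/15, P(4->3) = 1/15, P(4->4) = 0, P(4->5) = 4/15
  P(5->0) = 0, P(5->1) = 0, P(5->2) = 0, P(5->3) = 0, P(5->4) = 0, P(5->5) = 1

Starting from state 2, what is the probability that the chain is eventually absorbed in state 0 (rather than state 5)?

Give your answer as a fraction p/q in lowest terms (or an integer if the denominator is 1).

Answer: 867/1702

Derivation:
Let a_i = P(absorbed in 0 | start in state i).
Boundary conditions: a_0 = 1, a_5 = 0.
For each transient state i, a_i = sum_j P(i->j) * a_j:
  a_1 = 1/5*a_0 + 2/15*a_1 + 1/5*a_2 + 1/3*a_3 + 0*a_4 + 2/15*a_5
  a_2 = 0*a_0 + 1/15*a_1 + 1/5*a_2 + 2/5*a_3 + 4/15*a_4 + 1/15*a_5
  a_3 = 1/5*a_0 + 1/15*a_1 + 2/15*a_2 + 2/15*a_3 + 1/3*a_4 + 2/15*a_5
  a_4 = 1/3*a_0 + 1/15*a_1 + 4/15*a_2 + 1/15*a_3 + 0*a_4 + 4/15*a_5

Substituting a_0 = 1 and a_5 = 0, rearrange to (I - Q) a = r where r[i] = P(i -> 0):
  [13/15, -1/5, -1/3, 0] . (a_1, a_2, a_3, a_4) = 1/5
  [-1/15, 4/5, -2/5, -4/15] . (a_1, a_2, a_3, a_4) = 0
  [-1/15, -2/15, 13/15, -1/3] . (a_1, a_2, a_3, a_4) = 1/5
  [-1/15, -4/15, -1/15, 1] . (a_1, a_2, a_3, a_4) = 1/3

Solving yields:
  a_1 = 1441/2553
  a_2 = 867/1702
  a_3 = 2869/5106
  a_4 = 2779/5106

Starting state is 2, so the absorption probability is a_2 = 867/1702.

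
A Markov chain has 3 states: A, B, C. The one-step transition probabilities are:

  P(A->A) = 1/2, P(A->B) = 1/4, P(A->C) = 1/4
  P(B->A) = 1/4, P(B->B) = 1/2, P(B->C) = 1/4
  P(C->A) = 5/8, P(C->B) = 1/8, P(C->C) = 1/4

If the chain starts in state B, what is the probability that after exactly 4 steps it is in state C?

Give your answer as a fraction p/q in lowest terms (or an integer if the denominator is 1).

Computing P^4 by repeated multiplication:
P^1 =
  A: [1/2, 1/4, 1/4]
  B: [1/4, 1/2, 1/4]
  C: [5/8, 1/8, 1/4]
P^2 =
  A: [15/32, 9/32, 1/4]
  B: [13/32, 11/32, 1/4]
  C: [1/2, 1/4, 1/4]
P^3 =
  A: [59/128, 37/128, 1/4]
  B: [57/128, 39/128, 1/4]
  C: [15/32, 9/32, 1/4]
P^4 =
  A: [235/512, 149/512, 1/4]
  B: [233/512, 151/512, 1/4]
  C: [59/128, 37/128, 1/4]

(P^4)[B -> C] = 1/4

Answer: 1/4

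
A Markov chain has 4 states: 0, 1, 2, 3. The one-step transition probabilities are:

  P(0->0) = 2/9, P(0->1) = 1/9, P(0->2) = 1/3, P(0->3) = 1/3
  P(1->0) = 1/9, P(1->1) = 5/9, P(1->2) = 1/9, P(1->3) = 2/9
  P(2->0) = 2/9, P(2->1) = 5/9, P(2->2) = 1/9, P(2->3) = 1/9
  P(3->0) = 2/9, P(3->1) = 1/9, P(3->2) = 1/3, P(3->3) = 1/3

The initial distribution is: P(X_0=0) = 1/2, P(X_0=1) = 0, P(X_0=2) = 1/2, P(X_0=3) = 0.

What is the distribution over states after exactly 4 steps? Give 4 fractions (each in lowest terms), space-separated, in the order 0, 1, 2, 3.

Answer: 1193/6561 2393/6561 1355/6561 20/81

Derivation:
Propagating the distribution step by step (d_{t+1} = d_t * P):
d_0 = (0=1/2, 1=0, 2=1/2, 3=0)
  d_1[0] = 1/2*2/9 + 0*1/9 + 1/2*2/9 + 0*2/9 = 2/9
  d_1[1] = 1/2*1/9 + 0*5/9 + 1/2*5/9 + 0*1/9 = 1/3
  d_1[2] = 1/2*1/3 + 0*1/9 + 1/2*1/9 + 0*1/3 = 2/9
  d_1[3] = 1/2*1/3 + 0*2/9 + 1/2*1/9 + 0*1/3 = 2/9
d_1 = (0=2/9, 1=1/3, 2=2/9, 3=2/9)
  d_2[0] = 2/9*2/9 + 1/3*1/9 + 2/9*2/9 + 2/9*2/9 = 5/27
  d_2[1] = 2/9*1/9 + 1/3*5/9 + 2/9*5/9 + 2/9*1/9 = 29/81
  d_2[2] = 2/9*1/3 + 1/3*1/9 + 2/9*1/9 + 2/9*1/3 = 17/81
  d_2[3] = 2/9*1/3 + 1/3*2/9 + 2/9*1/9 + 2/9*1/3 = 20/81
d_2 = (0=5/27, 1=29/81, 2=17/81, 3=20/81)
  d_3[0] = 5/27*2/9 + 29/81*1/9 + 17/81*2/9 + 20/81*2/9 = 133/729
  d_3[1] = 5/27*1/9 + 29/81*5/9 + 17/81*5/9 + 20/81*1/9 = 265/729
  d_3[2] = 5/27*1/3 + 29/81*1/9 + 17/81*1/9 + 20/81*1/3 = 151/729
  d_3[3] = 5/27*1/3 + 29/81*2/9 + 17/81*1/9 + 20/81*1/3 = 20/81
d_3 = (0=133/729, 1=265/729, 2=151/729, 3=20/81)
  d_4[0] = 133/729*2/9 + 265/729*1/9 + 151/729*2/9 + 20/81*2/9 = 1193/6561
  d_4[1] = 133/729*1/9 + 265/729*5/9 + 151/729*5/9 + 20/81*1/9 = 2393/6561
  d_4[2] = 133/729*1/3 + 265/729*1/9 + 151/729*1/9 + 20/81*1/3 = 1355/6561
  d_4[3] = 133/729*1/3 + 265/729*2/9 + 151/729*1/9 + 20/81*1/3 = 20/81
d_4 = (0=1193/6561, 1=2393/6561, 2=1355/6561, 3=20/81)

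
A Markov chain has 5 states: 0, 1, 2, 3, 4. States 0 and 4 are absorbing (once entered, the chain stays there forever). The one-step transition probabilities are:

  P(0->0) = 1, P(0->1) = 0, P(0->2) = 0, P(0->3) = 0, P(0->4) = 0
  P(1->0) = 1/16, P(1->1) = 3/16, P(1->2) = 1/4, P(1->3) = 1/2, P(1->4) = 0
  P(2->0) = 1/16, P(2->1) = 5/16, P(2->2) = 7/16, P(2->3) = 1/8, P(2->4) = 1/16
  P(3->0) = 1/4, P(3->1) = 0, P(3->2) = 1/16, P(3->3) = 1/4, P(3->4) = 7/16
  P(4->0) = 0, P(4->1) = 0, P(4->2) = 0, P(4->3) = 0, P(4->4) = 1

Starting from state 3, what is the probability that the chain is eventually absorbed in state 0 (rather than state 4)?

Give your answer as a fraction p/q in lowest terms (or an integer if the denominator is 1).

Let a_i = P(absorbed in 0 | start in state i).
Boundary conditions: a_0 = 1, a_4 = 0.
For each transient state i, a_i = sum_j P(i->j) * a_j:
  a_1 = 1/16*a_0 + 3/16*a_1 + 1/4*a_2 + 1/2*a_3 + 0*a_4
  a_2 = 1/16*a_0 + 5/16*a_1 + 7/16*a_2 + 1/8*a_3 + 1/16*a_4
  a_3 = 1/4*a_0 + 0*a_1 + 1/16*a_2 + 1/4*a_3 + 7/16*a_4

Substituting a_0 = 1 and a_4 = 0, rearrange to (I - Q) a = r where r[i] = P(i -> 0):
  [13/16, -1/4, -1/2] . (a_1, a_2, a_3) = 1/16
  [-5/16, 9/16, -1/8] . (a_1, a_2, a_3) = 1/16
  [0, -1/16, 3/4] . (a_1, a_2, a_3) = 1/4

Solving yields:
  a_1 = 241/549
  a_2 = 80/183
  a_3 = 203/549

Starting state is 3, so the absorption probability is a_3 = 203/549.

Answer: 203/549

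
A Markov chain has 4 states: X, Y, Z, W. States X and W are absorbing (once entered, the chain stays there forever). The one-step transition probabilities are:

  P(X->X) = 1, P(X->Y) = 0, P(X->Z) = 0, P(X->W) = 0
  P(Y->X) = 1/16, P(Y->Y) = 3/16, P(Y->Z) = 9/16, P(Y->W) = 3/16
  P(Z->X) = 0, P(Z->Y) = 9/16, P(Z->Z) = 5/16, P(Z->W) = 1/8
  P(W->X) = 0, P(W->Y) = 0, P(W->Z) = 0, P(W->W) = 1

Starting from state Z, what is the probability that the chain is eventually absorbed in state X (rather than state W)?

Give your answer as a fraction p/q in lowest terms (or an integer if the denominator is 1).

Let a_i = P(absorbed in X | start in state i).
Boundary conditions: a_X = 1, a_W = 0.
For each transient state i, a_i = sum_j P(i->j) * a_j:
  a_Y = 1/16*a_X + 3/16*a_Y + 9/16*a_Z + 3/16*a_W
  a_Z = 0*a_X + 9/16*a_Y + 5/16*a_Z + 1/8*a_W

Substituting a_X = 1 and a_W = 0, rearrange to (I - Q) a = r where r[i] = P(i -> X):
  [13/16, -9/16] . (a_Y, a_Z) = 1/16
  [-9/16, 11/16] . (a_Y, a_Z) = 0

Solving yields:
  a_Y = 11/62
  a_Z = 9/62

Starting state is Z, so the absorption probability is a_Z = 9/62.

Answer: 9/62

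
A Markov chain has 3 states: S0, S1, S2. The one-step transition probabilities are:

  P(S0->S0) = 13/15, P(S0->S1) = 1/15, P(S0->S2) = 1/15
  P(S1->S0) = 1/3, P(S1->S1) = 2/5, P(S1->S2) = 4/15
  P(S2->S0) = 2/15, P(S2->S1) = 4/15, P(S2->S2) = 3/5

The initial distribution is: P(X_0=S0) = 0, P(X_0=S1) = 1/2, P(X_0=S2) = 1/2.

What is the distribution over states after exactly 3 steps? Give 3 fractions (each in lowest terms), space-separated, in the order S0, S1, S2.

Answer: 1547/3375 1537/6750 2119/6750

Derivation:
Propagating the distribution step by step (d_{t+1} = d_t * P):
d_0 = (S0=0, S1=1/2, S2=1/2)
  d_1[S0] = 0*13/15 + 1/2*1/3 + 1/2*2/15 = 7/30
  d_1[S1] = 0*1/15 + 1/2*2/5 + 1/2*4/15 = 1/3
  d_1[S2] = 0*1/15 + 1/2*4/15 + 1/2*3/5 = 13/30
d_1 = (S0=7/30, S1=1/3, S2=13/30)
  d_2[S0] = 7/30*13/15 + 1/3*1/3 + 13/30*2/15 = 167/450
  d_2[S1] = 7/30*1/15 + 1/3*2/5 + 13/30*4/15 = 119/450
  d_2[S2] = 7/30*1/15 + 1/3*4/15 + 13/30*3/5 = 82/225
d_2 = (S0=167/450, S1=119/450, S2=82/225)
  d_3[S0] = 167/450*13/15 + 119/450*1/3 + 82/225*2/15 = 1547/3375
  d_3[S1] = 167/450*1/15 + 119/450*2/5 + 82/225*4/15 = 1537/6750
  d_3[S2] = 167/450*1/15 + 119/450*4/15 + 82/225*3/5 = 2119/6750
d_3 = (S0=1547/3375, S1=1537/6750, S2=2119/6750)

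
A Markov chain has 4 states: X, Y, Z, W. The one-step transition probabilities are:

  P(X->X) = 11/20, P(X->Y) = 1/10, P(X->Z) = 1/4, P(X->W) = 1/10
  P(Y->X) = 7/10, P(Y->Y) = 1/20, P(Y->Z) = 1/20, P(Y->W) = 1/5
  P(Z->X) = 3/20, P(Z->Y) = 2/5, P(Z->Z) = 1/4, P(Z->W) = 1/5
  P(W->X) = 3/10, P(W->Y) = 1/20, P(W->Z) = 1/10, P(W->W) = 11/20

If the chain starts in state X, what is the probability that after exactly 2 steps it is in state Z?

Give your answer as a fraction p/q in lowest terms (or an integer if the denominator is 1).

Answer: 43/200

Derivation:
Computing P^2 by repeated multiplication:
P^1 =
  X: [11/20, 1/10, 1/4, 1/10]
  Y: [7/10, 1/20, 1/20, 1/5]
  Z: [3/20, 2/5, 1/4, 1/5]
  W: [3/10, 1/20, 1/10, 11/20]
P^2 =
  X: [11/25, 33/200, 43/200, 9/50]
  Y: [39/80, 41/400, 21/100, 1/5]
  Z: [23/50, 29/200, 7/50, 51/200]
  W: [19/50, 1/10, 63/400, 29/80]

(P^2)[X -> Z] = 43/200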